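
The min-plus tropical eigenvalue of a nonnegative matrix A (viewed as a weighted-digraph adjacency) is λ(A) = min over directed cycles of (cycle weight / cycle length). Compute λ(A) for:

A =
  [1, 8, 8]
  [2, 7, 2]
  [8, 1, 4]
λ(A) = 1

Enumerate directed cycles and compute their means (weight / length). Sample:
  cycle 0 → 0: weight = 1, length = 1, mean = 1/1 ≈ 1.000
  cycle 1 → 1: weight = 7, length = 1, mean = 7/1 ≈ 7.000
  cycle 2 → 2: weight = 4, length = 1, mean = 4/1 ≈ 4.000
  cycle 0 → 1 → 0: weight = 10, length = 2, mean = 10/2 ≈ 5.000
  cycle 0 → 2 → 0: weight = 16, length = 2, mean = 16/2 ≈ 8.000
  cycle 1 → 0 → 1: weight = 10, length = 2, mean = 10/2 ≈ 5.000
Minimum mean = 1.000, attained e.g. along the cycle 0 → 0 with weight 1 and length 1. So λ(A) = 1/1 = 1.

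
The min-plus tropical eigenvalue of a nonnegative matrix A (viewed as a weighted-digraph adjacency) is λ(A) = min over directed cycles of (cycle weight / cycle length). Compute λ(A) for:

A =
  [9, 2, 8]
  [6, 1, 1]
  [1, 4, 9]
λ(A) = 1

Enumerate directed cycles and compute their means (weight / length). Sample:
  cycle 0 → 0: weight = 9, length = 1, mean = 9/1 ≈ 9.000
  cycle 1 → 1: weight = 1, length = 1, mean = 1/1 ≈ 1.000
  cycle 2 → 2: weight = 9, length = 1, mean = 9/1 ≈ 9.000
  cycle 0 → 1 → 0: weight = 8, length = 2, mean = 8/2 ≈ 4.000
  cycle 0 → 2 → 0: weight = 9, length = 2, mean = 9/2 ≈ 4.500
  cycle 1 → 0 → 1: weight = 8, length = 2, mean = 8/2 ≈ 4.000
Minimum mean = 1.000, attained e.g. along the cycle 1 → 1 with weight 1 and length 1. So λ(A) = 1/1 = 1.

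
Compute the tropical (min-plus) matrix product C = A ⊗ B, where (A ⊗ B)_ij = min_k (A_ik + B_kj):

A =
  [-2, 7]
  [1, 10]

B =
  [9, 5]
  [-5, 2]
A ⊗ B =
  [2, 3]
  [5, 6]

Apply the min-plus product entry-by-entry:
  C[0][0] = min over k of (A[0][0] + B[0][0] = -2 + 9 = 7, A[0][1] + B[1][0] = 7 + -5 = 2) = 2 (attained at k = 1)
  C[0][1] = min over k of (A[0][0] + B[0][1] = -2 + 5 = 3, A[0][1] + B[1][1] = 7 + 2 = 9) = 3 (attained at k = 0)
  C[1][0] = min over k of (A[1][0] + B[0][0] = 1 + 9 = 10, A[1][1] + B[1][0] = 10 + -5 = 5) = 5 (attained at k = 1)
  C[1][1] = min over k of (A[1][0] + B[0][1] = 1 + 5 = 6, A[1][1] + B[1][1] = 10 + 2 = 12) = 6 (attained at k = 0)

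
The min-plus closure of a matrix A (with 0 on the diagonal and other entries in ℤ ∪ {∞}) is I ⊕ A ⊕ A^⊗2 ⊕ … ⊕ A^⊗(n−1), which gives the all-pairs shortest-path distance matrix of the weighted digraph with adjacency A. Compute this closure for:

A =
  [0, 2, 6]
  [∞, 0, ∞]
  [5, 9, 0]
Closure =
  [0, 2, 6]
  [∞, 0, ∞]
  [5, 7, 0]

This is the Floyd-Warshall all-pairs shortest-path computation. For each intermediate vertex k = 0, 1, …, 2, update dist[i][j] ← min(dist[i][j], dist[i][k] + dist[k][j]). The final matrix gives, for each (i, j), the minimum total weight of any directed path from i to j (possibly empty when i = j).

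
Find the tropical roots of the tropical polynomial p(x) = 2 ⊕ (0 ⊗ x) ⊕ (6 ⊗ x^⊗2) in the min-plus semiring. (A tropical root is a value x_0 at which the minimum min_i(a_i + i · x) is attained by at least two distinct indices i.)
Roots: {-6, 2}

Each tropical root is a break point of the lower envelope of the lines y = a_i + i · x (there are 3 lines, with slopes 0, 1, ..., 2). Only the lines that attain the minimum somewhere contribute to roots; other lines are dominated. Here the surviving (envelope) indices are i = 2, i = 1, i = 0.
Intersections between consecutive envelope lines give the roots: for adjacent envelope indices i < j the intersection is x = (a_i − a_j) / (j − i). Reading off the sorted break points: {-6, 2}.
Verification: at each break x_0, at least two indices attain the minimum of min_i(a_i + i · x_0).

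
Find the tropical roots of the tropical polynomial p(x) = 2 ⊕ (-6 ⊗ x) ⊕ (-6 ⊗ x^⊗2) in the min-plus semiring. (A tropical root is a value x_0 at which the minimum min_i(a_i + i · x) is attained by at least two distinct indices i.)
Roots: {0, 8}

Each tropical root is a break point of the lower envelope of the lines y = a_i + i · x (there are 3 lines, with slopes 0, 1, ..., 2). Only the lines that attain the minimum somewhere contribute to roots; other lines are dominated. Here the surviving (envelope) indices are i = 2, i = 1, i = 0.
Intersections between consecutive envelope lines give the roots: for adjacent envelope indices i < j the intersection is x = (a_i − a_j) / (j − i). Reading off the sorted break points: {0, 8}.
Verification: at each break x_0, at least two indices attain the minimum of min_i(a_i + i · x_0).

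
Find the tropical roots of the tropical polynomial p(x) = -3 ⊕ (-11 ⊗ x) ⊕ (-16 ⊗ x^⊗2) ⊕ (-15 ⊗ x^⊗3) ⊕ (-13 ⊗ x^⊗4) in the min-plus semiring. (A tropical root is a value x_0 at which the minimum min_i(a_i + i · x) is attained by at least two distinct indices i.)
Roots: {-2, -1, 5, 8}

Each tropical root is a break point of the lower envelope of the lines y = a_i + i · x (there are 5 lines, with slopes 0, 1, ..., 4). Only the lines that attain the minimum somewhere contribute to roots; other lines are dominated. Here the surviving (envelope) indices are i = 4, i = 3, i = 2, i = 1, i = 0.
Intersections between consecutive envelope lines give the roots: for adjacent envelope indices i < j the intersection is x = (a_i − a_j) / (j − i). Reading off the sorted break points: {-2, -1, 5, 8}.
Verification: at each break x_0, at least two indices attain the minimum of min_i(a_i + i · x_0).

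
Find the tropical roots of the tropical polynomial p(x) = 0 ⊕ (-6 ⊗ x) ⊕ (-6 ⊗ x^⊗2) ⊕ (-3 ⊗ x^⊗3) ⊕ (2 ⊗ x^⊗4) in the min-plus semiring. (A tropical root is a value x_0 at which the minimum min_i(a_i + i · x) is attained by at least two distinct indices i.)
Roots: {-5, -3, 0, 6}

Each tropical root is a break point of the lower envelope of the lines y = a_i + i · x (there are 5 lines, with slopes 0, 1, ..., 4). Only the lines that attain the minimum somewhere contribute to roots; other lines are dominated. Here the surviving (envelope) indices are i = 4, i = 3, i = 2, i = 1, i = 0.
Intersections between consecutive envelope lines give the roots: for adjacent envelope indices i < j the intersection is x = (a_i − a_j) / (j − i). Reading off the sorted break points: {-5, -3, 0, 6}.
Verification: at each break x_0, at least two indices attain the minimum of min_i(a_i + i · x_0).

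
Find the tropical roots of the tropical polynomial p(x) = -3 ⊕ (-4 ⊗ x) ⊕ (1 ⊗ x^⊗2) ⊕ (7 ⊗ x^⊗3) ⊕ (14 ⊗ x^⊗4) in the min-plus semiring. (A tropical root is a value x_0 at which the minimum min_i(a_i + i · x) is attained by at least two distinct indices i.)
Roots: {-7, -6, -5, 1}

Each tropical root is a break point of the lower envelope of the lines y = a_i + i · x (there are 5 lines, with slopes 0, 1, ..., 4). Only the lines that attain the minimum somewhere contribute to roots; other lines are dominated. Here the surviving (envelope) indices are i = 4, i = 3, i = 2, i = 1, i = 0.
Intersections between consecutive envelope lines give the roots: for adjacent envelope indices i < j the intersection is x = (a_i − a_j) / (j − i). Reading off the sorted break points: {-7, -6, -5, 1}.
Verification: at each break x_0, at least two indices attain the minimum of min_i(a_i + i · x_0).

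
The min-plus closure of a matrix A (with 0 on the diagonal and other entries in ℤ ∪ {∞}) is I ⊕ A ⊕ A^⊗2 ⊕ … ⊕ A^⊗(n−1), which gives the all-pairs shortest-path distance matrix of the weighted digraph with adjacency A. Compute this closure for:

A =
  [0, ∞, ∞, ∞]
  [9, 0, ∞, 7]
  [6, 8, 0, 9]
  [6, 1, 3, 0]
Closure =
  [0, ∞, ∞, ∞]
  [9, 0, 10, 7]
  [6, 8, 0, 9]
  [6, 1, 3, 0]

This is the Floyd-Warshall all-pairs shortest-path computation. For each intermediate vertex k = 0, 1, …, 3, update dist[i][j] ← min(dist[i][j], dist[i][k] + dist[k][j]). The final matrix gives, for each (i, j), the minimum total weight of any directed path from i to j (possibly empty when i = j).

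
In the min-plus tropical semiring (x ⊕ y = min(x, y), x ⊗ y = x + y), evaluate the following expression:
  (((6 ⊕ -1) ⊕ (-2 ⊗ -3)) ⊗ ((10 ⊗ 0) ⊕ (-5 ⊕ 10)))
(((6 ⊕ -1) ⊕ (-2 ⊗ -3)) ⊗ ((10 ⊗ 0) ⊕ (-5 ⊕ 10))) = -10

Expand innermost to outermost. Recall ⊕ takes the minimum of its arguments and ⊗ takes their sum. Working out the expression (((6 ⊕ -1) ⊕ (-2 ⊗ -3)) ⊗ ((10 ⊗ 0) ⊕ (-5 ⊕ 10))) gives -10.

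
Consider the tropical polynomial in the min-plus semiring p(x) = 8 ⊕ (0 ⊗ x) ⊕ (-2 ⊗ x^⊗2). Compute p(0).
p(0) = -2

A tropical monomial a ⊗ x^⊗i evaluates to a + i · x. Evaluating each term at x = 0:
  Term 0 contributes 8 + 0 · 0 = 8
  Term 1 contributes 0 + 1 · 0 = 0
  Term 2 contributes -2 + 2 · 0 = -2
p(0) = ⊕ of these = min[8, 0, -2] = -2.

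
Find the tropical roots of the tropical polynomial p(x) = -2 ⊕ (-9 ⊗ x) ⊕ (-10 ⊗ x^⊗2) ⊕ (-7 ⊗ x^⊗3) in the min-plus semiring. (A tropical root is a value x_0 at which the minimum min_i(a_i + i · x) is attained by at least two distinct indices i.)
Roots: {-3, 1, 7}

Each tropical root is a break point of the lower envelope of the lines y = a_i + i · x (there are 4 lines, with slopes 0, 1, ..., 3). Only the lines that attain the minimum somewhere contribute to roots; other lines are dominated. Here the surviving (envelope) indices are i = 3, i = 2, i = 1, i = 0.
Intersections between consecutive envelope lines give the roots: for adjacent envelope indices i < j the intersection is x = (a_i − a_j) / (j − i). Reading off the sorted break points: {-3, 1, 7}.
Verification: at each break x_0, at least two indices attain the minimum of min_i(a_i + i · x_0).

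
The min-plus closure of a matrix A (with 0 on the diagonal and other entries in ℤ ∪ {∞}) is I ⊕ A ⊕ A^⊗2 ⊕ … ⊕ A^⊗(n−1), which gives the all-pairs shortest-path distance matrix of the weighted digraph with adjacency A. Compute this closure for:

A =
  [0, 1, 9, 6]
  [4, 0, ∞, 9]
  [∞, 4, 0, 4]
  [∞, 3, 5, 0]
Closure =
  [0, 1, 9, 6]
  [4, 0, 13, 9]
  [8, 4, 0, 4]
  [7, 3, 5, 0]

This is the Floyd-Warshall all-pairs shortest-path computation. For each intermediate vertex k = 0, 1, …, 3, update dist[i][j] ← min(dist[i][j], dist[i][k] + dist[k][j]). The final matrix gives, for each (i, j), the minimum total weight of any directed path from i to j (possibly empty when i = j).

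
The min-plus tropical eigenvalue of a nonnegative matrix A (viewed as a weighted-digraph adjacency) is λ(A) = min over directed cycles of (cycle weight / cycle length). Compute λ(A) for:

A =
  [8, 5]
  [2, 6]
λ(A) = 7/2

Enumerate directed cycles and compute their means (weight / length). Sample:
  cycle 0 → 0: weight = 8, length = 1, mean = 8/1 ≈ 8.000
  cycle 1 → 1: weight = 6, length = 1, mean = 6/1 ≈ 6.000
  cycle 0 → 1 → 0: weight = 7, length = 2, mean = 7/2 ≈ 3.500
  cycle 1 → 0 → 1: weight = 7, length = 2, mean = 7/2 ≈ 3.500
Minimum mean = 3.500, attained e.g. along the cycle 0 → 1 → 0 with weight 7 and length 2. So λ(A) = 7/2 = 7/2.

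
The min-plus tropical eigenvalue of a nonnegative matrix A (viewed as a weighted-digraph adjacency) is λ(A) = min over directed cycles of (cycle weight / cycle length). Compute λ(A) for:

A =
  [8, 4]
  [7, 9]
λ(A) = 11/2

Enumerate directed cycles and compute their means (weight / length). Sample:
  cycle 0 → 0: weight = 8, length = 1, mean = 8/1 ≈ 8.000
  cycle 1 → 1: weight = 9, length = 1, mean = 9/1 ≈ 9.000
  cycle 0 → 1 → 0: weight = 11, length = 2, mean = 11/2 ≈ 5.500
  cycle 1 → 0 → 1: weight = 11, length = 2, mean = 11/2 ≈ 5.500
Minimum mean = 5.500, attained e.g. along the cycle 0 → 1 → 0 with weight 11 and length 2. So λ(A) = 11/2 = 11/2.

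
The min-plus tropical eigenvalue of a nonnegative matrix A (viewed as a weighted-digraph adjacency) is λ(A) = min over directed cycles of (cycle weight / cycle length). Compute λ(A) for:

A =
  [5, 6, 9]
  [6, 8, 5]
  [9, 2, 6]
λ(A) = 7/2

Enumerate directed cycles and compute their means (weight / length). Sample:
  cycle 0 → 0: weight = 5, length = 1, mean = 5/1 ≈ 5.000
  cycle 1 → 1: weight = 8, length = 1, mean = 8/1 ≈ 8.000
  cycle 2 → 2: weight = 6, length = 1, mean = 6/1 ≈ 6.000
  cycle 0 → 1 → 0: weight = 12, length = 2, mean = 12/2 ≈ 6.000
  cycle 0 → 2 → 0: weight = 18, length = 2, mean = 18/2 ≈ 9.000
  cycle 1 → 0 → 1: weight = 12, length = 2, mean = 12/2 ≈ 6.000
Minimum mean = 3.500, attained e.g. along the cycle 1 → 2 → 1 with weight 7 and length 2. So λ(A) = 7/2 = 7/2.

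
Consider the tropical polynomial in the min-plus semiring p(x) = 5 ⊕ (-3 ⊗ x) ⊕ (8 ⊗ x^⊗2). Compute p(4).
p(4) = 1

A tropical monomial a ⊗ x^⊗i evaluates to a + i · x. Evaluating each term at x = 4:
  Term 0 contributes 5 + 0 · 4 = 5
  Term 1 contributes -3 + 1 · 4 = 1
  Term 2 contributes 8 + 2 · 4 = 16
p(4) = ⊕ of these = min[5, 1, 16] = 1.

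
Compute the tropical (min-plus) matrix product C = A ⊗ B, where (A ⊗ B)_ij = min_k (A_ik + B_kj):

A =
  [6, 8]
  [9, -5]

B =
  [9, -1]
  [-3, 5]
A ⊗ B =
  [5, 5]
  [-8, 0]

Apply the min-plus product entry-by-entry:
  C[0][0] = min over k of (A[0][0] + B[0][0] = 6 + 9 = 15, A[0][1] + B[1][0] = 8 + -3 = 5) = 5 (attained at k = 1)
  C[0][1] = min over k of (A[0][0] + B[0][1] = 6 + -1 = 5, A[0][1] + B[1][1] = 8 + 5 = 13) = 5 (attained at k = 0)
  C[1][0] = min over k of (A[1][0] + B[0][0] = 9 + 9 = 18, A[1][1] + B[1][0] = -5 + -3 = -8) = -8 (attained at k = 1)
  C[1][1] = min over k of (A[1][0] + B[0][1] = 9 + -1 = 8, A[1][1] + B[1][1] = -5 + 5 = 0) = 0 (attained at k = 1)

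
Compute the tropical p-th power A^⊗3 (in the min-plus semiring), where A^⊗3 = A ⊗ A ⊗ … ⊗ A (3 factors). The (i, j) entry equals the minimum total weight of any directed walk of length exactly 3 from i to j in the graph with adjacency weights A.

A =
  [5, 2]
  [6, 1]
A^⊗3 =
  [9, 4]
  [8, 3]

Each entry (A^⊗3)_ij equals the minimum over all length-3 walks i = v_0 → v_1 → … → v_3 = j of Σ_t A[v_t][v_{t+1}]. For example, for (i, j) = (0, 1) we minimise over 4 possible intermediate vertex sequences; the minimum is 4, attained along the walk 0 → 1 → 1 → 1.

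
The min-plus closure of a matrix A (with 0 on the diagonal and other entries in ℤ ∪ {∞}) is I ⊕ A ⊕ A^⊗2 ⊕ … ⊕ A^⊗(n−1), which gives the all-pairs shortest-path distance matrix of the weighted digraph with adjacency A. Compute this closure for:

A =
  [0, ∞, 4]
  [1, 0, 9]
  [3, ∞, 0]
Closure =
  [0, ∞, 4]
  [1, 0, 5]
  [3, ∞, 0]

This is the Floyd-Warshall all-pairs shortest-path computation. For each intermediate vertex k = 0, 1, …, 2, update dist[i][j] ← min(dist[i][j], dist[i][k] + dist[k][j]). The final matrix gives, for each (i, j), the minimum total weight of any directed path from i to j (possibly empty when i = j).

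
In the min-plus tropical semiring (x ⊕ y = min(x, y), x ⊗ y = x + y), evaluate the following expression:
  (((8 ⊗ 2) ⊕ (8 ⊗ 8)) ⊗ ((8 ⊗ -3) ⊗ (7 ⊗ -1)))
(((8 ⊗ 2) ⊕ (8 ⊗ 8)) ⊗ ((8 ⊗ -3) ⊗ (7 ⊗ -1))) = 21

Expand innermost to outermost. Recall ⊕ takes the minimum of its arguments and ⊗ takes their sum. Working out the expression (((8 ⊗ 2) ⊕ (8 ⊗ 8)) ⊗ ((8 ⊗ -3) ⊗ (7 ⊗ -1))) gives 21.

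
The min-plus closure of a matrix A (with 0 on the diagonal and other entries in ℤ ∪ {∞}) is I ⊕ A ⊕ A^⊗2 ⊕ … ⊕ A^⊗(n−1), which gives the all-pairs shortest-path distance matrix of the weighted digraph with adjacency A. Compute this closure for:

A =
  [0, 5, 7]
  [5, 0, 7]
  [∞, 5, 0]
Closure =
  [0, 5, 7]
  [5, 0, 7]
  [10, 5, 0]

This is the Floyd-Warshall all-pairs shortest-path computation. For each intermediate vertex k = 0, 1, …, 2, update dist[i][j] ← min(dist[i][j], dist[i][k] + dist[k][j]). The final matrix gives, for each (i, j), the minimum total weight of any directed path from i to j (possibly empty when i = j).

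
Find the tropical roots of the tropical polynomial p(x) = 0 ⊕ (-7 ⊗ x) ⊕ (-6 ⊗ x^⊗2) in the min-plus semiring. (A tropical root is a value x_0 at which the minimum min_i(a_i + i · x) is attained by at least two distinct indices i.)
Roots: {-1, 7}

Each tropical root is a break point of the lower envelope of the lines y = a_i + i · x (there are 3 lines, with slopes 0, 1, ..., 2). Only the lines that attain the minimum somewhere contribute to roots; other lines are dominated. Here the surviving (envelope) indices are i = 2, i = 1, i = 0.
Intersections between consecutive envelope lines give the roots: for adjacent envelope indices i < j the intersection is x = (a_i − a_j) / (j − i). Reading off the sorted break points: {-1, 7}.
Verification: at each break x_0, at least two indices attain the minimum of min_i(a_i + i · x_0).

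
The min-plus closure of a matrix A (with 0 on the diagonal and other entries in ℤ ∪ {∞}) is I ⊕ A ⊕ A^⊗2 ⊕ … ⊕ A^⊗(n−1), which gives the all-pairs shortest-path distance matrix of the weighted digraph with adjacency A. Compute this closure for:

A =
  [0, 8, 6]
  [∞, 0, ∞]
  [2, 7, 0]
Closure =
  [0, 8, 6]
  [∞, 0, ∞]
  [2, 7, 0]

This is the Floyd-Warshall all-pairs shortest-path computation. For each intermediate vertex k = 0, 1, …, 2, update dist[i][j] ← min(dist[i][j], dist[i][k] + dist[k][j]). The final matrix gives, for each (i, j), the minimum total weight of any directed path from i to j (possibly empty when i = j).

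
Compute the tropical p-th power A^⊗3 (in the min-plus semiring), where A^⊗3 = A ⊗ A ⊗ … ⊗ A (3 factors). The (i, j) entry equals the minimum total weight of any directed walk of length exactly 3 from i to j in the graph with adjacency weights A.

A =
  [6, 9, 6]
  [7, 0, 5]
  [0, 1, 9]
A^⊗3 =
  [12, 7, 12]
  [5, 0, 5]
  [6, 1, 6]

Each entry (A^⊗3)_ij equals the minimum over all length-3 walks i = v_0 → v_1 → … → v_3 = j of Σ_t A[v_t][v_{t+1}]. For example, for (i, j) = (0, 2) we minimise over 9 possible intermediate vertex sequences; the minimum is 12, attained along the walk 0 → 2 → 0 → 2.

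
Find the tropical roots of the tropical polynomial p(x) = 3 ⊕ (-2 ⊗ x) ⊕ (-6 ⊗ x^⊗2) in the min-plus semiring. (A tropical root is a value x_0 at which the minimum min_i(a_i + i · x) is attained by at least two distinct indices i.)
Roots: {4, 5}

Each tropical root is a break point of the lower envelope of the lines y = a_i + i · x (there are 3 lines, with slopes 0, 1, ..., 2). Only the lines that attain the minimum somewhere contribute to roots; other lines are dominated. Here the surviving (envelope) indices are i = 2, i = 1, i = 0.
Intersections between consecutive envelope lines give the roots: for adjacent envelope indices i < j the intersection is x = (a_i − a_j) / (j − i). Reading off the sorted break points: {4, 5}.
Verification: at each break x_0, at least two indices attain the minimum of min_i(a_i + i · x_0).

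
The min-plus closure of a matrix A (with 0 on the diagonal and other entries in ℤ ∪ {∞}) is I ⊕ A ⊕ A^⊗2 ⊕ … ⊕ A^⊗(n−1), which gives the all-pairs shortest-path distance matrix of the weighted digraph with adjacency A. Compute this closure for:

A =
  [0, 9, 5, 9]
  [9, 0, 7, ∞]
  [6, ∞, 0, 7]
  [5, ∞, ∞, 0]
Closure =
  [0, 9, 5, 9]
  [9, 0, 7, 14]
  [6, 15, 0, 7]
  [5, 14, 10, 0]

This is the Floyd-Warshall all-pairs shortest-path computation. For each intermediate vertex k = 0, 1, …, 3, update dist[i][j] ← min(dist[i][j], dist[i][k] + dist[k][j]). The final matrix gives, for each (i, j), the minimum total weight of any directed path from i to j (possibly empty when i = j).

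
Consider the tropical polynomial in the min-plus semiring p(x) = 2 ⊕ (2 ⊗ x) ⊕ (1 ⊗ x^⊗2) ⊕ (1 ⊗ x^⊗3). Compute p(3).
p(3) = 2

A tropical monomial a ⊗ x^⊗i evaluates to a + i · x. Evaluating each term at x = 3:
  Term 0 contributes 2 + 0 · 3 = 2
  Term 1 contributes 2 + 1 · 3 = 5
  Term 2 contributes 1 + 2 · 3 = 7
  Term 3 contributes 1 + 3 · 3 = 10
p(3) = ⊕ of these = min[2, 5, 7, 10] = 2.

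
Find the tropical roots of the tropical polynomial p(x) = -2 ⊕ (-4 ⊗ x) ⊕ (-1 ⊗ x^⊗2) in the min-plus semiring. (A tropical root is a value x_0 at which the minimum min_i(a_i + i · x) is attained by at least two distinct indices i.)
Roots: {-3, 2}

Each tropical root is a break point of the lower envelope of the lines y = a_i + i · x (there are 3 lines, with slopes 0, 1, ..., 2). Only the lines that attain the minimum somewhere contribute to roots; other lines are dominated. Here the surviving (envelope) indices are i = 2, i = 1, i = 0.
Intersections between consecutive envelope lines give the roots: for adjacent envelope indices i < j the intersection is x = (a_i − a_j) / (j − i). Reading off the sorted break points: {-3, 2}.
Verification: at each break x_0, at least two indices attain the minimum of min_i(a_i + i · x_0).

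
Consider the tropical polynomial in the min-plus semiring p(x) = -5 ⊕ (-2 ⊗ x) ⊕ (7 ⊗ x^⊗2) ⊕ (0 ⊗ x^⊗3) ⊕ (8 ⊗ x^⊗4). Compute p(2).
p(2) = -5

A tropical monomial a ⊗ x^⊗i evaluates to a + i · x. Evaluating each term at x = 2:
  Term 0 contributes -5 + 0 · 2 = -5
  Term 1 contributes -2 + 1 · 2 = 0
  Term 2 contributes 7 + 2 · 2 = 11
  Term 3 contributes 0 + 3 · 2 = 6
  Term 4 contributes 8 + 4 · 2 = 16
p(2) = ⊕ of these = min[-5, 0, 11, 6, 16] = -5.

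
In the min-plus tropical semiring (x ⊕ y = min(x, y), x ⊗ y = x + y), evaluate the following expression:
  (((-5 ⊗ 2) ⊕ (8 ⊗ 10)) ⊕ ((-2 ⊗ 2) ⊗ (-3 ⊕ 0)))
(((-5 ⊗ 2) ⊕ (8 ⊗ 10)) ⊕ ((-2 ⊗ 2) ⊗ (-3 ⊕ 0))) = -3

Expand innermost to outermost. Recall ⊕ takes the minimum of its arguments and ⊗ takes their sum. Working out the expression (((-5 ⊗ 2) ⊕ (8 ⊗ 10)) ⊕ ((-2 ⊗ 2) ⊗ (-3 ⊕ 0))) gives -3.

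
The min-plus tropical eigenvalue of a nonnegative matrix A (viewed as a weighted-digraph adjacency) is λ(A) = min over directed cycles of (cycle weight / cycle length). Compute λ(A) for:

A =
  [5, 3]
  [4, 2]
λ(A) = 2

Enumerate directed cycles and compute their means (weight / length). Sample:
  cycle 0 → 0: weight = 5, length = 1, mean = 5/1 ≈ 5.000
  cycle 1 → 1: weight = 2, length = 1, mean = 2/1 ≈ 2.000
  cycle 0 → 1 → 0: weight = 7, length = 2, mean = 7/2 ≈ 3.500
  cycle 1 → 0 → 1: weight = 7, length = 2, mean = 7/2 ≈ 3.500
Minimum mean = 2.000, attained e.g. along the cycle 1 → 1 with weight 2 and length 1. So λ(A) = 2/1 = 2.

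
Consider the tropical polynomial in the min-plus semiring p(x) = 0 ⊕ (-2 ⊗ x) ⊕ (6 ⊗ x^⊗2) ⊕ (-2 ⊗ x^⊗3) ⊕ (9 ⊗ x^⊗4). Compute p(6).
p(6) = 0

A tropical monomial a ⊗ x^⊗i evaluates to a + i · x. Evaluating each term at x = 6:
  Term 0 contributes 0 + 0 · 6 = 0
  Term 1 contributes -2 + 1 · 6 = 4
  Term 2 contributes 6 + 2 · 6 = 18
  Term 3 contributes -2 + 3 · 6 = 16
  Term 4 contributes 9 + 4 · 6 = 33
p(6) = ⊕ of these = min[0, 4, 18, 16, 33] = 0.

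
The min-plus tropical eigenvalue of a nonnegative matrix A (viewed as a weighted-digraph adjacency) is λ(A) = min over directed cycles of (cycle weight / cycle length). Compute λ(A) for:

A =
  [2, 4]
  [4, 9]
λ(A) = 2

Enumerate directed cycles and compute their means (weight / length). Sample:
  cycle 0 → 0: weight = 2, length = 1, mean = 2/1 ≈ 2.000
  cycle 1 → 1: weight = 9, length = 1, mean = 9/1 ≈ 9.000
  cycle 0 → 1 → 0: weight = 8, length = 2, mean = 8/2 ≈ 4.000
  cycle 1 → 0 → 1: weight = 8, length = 2, mean = 8/2 ≈ 4.000
Minimum mean = 2.000, attained e.g. along the cycle 0 → 0 with weight 2 and length 1. So λ(A) = 2/1 = 2.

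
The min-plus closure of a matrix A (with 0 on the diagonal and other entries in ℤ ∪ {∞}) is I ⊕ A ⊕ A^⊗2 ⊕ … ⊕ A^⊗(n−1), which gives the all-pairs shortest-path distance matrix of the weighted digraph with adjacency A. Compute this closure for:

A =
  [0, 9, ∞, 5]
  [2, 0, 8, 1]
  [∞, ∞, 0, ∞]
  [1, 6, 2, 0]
Closure =
  [0, 9, 7, 5]
  [2, 0, 3, 1]
  [∞, ∞, 0, ∞]
  [1, 6, 2, 0]

This is the Floyd-Warshall all-pairs shortest-path computation. For each intermediate vertex k = 0, 1, …, 3, update dist[i][j] ← min(dist[i][j], dist[i][k] + dist[k][j]). The final matrix gives, for each (i, j), the minimum total weight of any directed path from i to j (possibly empty when i = j).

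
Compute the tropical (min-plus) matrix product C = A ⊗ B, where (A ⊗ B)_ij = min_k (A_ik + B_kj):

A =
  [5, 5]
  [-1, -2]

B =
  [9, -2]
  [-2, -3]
A ⊗ B =
  [3, 2]
  [-4, -5]

Apply the min-plus product entry-by-entry:
  C[0][0] = min over k of (A[0][0] + B[0][0] = 5 + 9 = 14, A[0][1] + B[1][0] = 5 + -2 = 3) = 3 (attained at k = 1)
  C[0][1] = min over k of (A[0][0] + B[0][1] = 5 + -2 = 3, A[0][1] + B[1][1] = 5 + -3 = 2) = 2 (attained at k = 1)
  C[1][0] = min over k of (A[1][0] + B[0][0] = -1 + 9 = 8, A[1][1] + B[1][0] = -2 + -2 = -4) = -4 (attained at k = 1)
  C[1][1] = min over k of (A[1][0] + B[0][1] = -1 + -2 = -3, A[1][1] + B[1][1] = -2 + -3 = -5) = -5 (attained at k = 1)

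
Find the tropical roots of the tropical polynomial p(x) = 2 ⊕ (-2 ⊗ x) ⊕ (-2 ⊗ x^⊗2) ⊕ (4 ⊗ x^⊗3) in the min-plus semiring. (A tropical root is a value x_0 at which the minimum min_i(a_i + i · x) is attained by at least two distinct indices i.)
Roots: {-6, 0, 4}

Each tropical root is a break point of the lower envelope of the lines y = a_i + i · x (there are 4 lines, with slopes 0, 1, ..., 3). Only the lines that attain the minimum somewhere contribute to roots; other lines are dominated. Here the surviving (envelope) indices are i = 3, i = 2, i = 1, i = 0.
Intersections between consecutive envelope lines give the roots: for adjacent envelope indices i < j the intersection is x = (a_i − a_j) / (j − i). Reading off the sorted break points: {-6, 0, 4}.
Verification: at each break x_0, at least two indices attain the minimum of min_i(a_i + i · x_0).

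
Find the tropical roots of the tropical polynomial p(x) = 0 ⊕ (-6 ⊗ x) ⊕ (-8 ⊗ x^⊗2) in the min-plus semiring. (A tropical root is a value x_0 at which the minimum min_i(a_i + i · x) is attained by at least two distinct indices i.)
Roots: {2, 6}

Each tropical root is a break point of the lower envelope of the lines y = a_i + i · x (there are 3 lines, with slopes 0, 1, ..., 2). Only the lines that attain the minimum somewhere contribute to roots; other lines are dominated. Here the surviving (envelope) indices are i = 2, i = 1, i = 0.
Intersections between consecutive envelope lines give the roots: for adjacent envelope indices i < j the intersection is x = (a_i − a_j) / (j − i). Reading off the sorted break points: {2, 6}.
Verification: at each break x_0, at least two indices attain the minimum of min_i(a_i + i · x_0).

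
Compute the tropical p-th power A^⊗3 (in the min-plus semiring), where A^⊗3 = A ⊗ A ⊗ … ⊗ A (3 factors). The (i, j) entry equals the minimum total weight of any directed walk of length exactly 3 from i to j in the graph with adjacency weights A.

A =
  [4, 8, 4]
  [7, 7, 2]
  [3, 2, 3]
A^⊗3 =
  [10, 9, 8]
  [8, 7, 6]
  [7, 6, 7]

Each entry (A^⊗3)_ij equals the minimum over all length-3 walks i = v_0 → v_1 → … → v_3 = j of Σ_t A[v_t][v_{t+1}]. For example, for (i, j) = (0, 2) we minimise over 9 possible intermediate vertex sequences; the minimum is 8, attained along the walk 0 → 2 → 1 → 2.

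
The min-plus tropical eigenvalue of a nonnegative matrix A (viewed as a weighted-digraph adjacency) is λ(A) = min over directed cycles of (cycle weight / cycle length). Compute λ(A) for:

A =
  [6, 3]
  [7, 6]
λ(A) = 5

Enumerate directed cycles and compute their means (weight / length). Sample:
  cycle 0 → 0: weight = 6, length = 1, mean = 6/1 ≈ 6.000
  cycle 1 → 1: weight = 6, length = 1, mean = 6/1 ≈ 6.000
  cycle 0 → 1 → 0: weight = 10, length = 2, mean = 10/2 ≈ 5.000
  cycle 1 → 0 → 1: weight = 10, length = 2, mean = 10/2 ≈ 5.000
Minimum mean = 5.000, attained e.g. along the cycle 0 → 1 → 0 with weight 10 and length 2. So λ(A) = 10/2 = 5.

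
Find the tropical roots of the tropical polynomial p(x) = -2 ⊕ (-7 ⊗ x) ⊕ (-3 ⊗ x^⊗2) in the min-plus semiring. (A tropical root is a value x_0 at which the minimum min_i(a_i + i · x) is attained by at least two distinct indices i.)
Roots: {-4, 5}

Each tropical root is a break point of the lower envelope of the lines y = a_i + i · x (there are 3 lines, with slopes 0, 1, ..., 2). Only the lines that attain the minimum somewhere contribute to roots; other lines are dominated. Here the surviving (envelope) indices are i = 2, i = 1, i = 0.
Intersections between consecutive envelope lines give the roots: for adjacent envelope indices i < j the intersection is x = (a_i − a_j) / (j − i). Reading off the sorted break points: {-4, 5}.
Verification: at each break x_0, at least two indices attain the minimum of min_i(a_i + i · x_0).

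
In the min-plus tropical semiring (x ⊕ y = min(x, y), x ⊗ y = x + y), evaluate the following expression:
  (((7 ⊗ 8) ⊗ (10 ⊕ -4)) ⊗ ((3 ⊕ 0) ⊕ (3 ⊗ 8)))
(((7 ⊗ 8) ⊗ (10 ⊕ -4)) ⊗ ((3 ⊕ 0) ⊕ (3 ⊗ 8))) = 11

Expand innermost to outermost. Recall ⊕ takes the minimum of its arguments and ⊗ takes their sum. Working out the expression (((7 ⊗ 8) ⊗ (10 ⊕ -4)) ⊗ ((3 ⊕ 0) ⊕ (3 ⊗ 8))) gives 11.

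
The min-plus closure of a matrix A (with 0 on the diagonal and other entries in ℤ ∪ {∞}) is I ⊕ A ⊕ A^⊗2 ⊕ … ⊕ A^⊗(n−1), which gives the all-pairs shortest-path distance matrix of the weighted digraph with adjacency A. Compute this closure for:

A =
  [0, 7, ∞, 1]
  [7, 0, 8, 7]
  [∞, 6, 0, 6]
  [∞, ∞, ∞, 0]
Closure =
  [0, 7, 15, 1]
  [7, 0, 8, 7]
  [13, 6, 0, 6]
  [∞, ∞, ∞, 0]

This is the Floyd-Warshall all-pairs shortest-path computation. For each intermediate vertex k = 0, 1, …, 3, update dist[i][j] ← min(dist[i][j], dist[i][k] + dist[k][j]). The final matrix gives, for each (i, j), the minimum total weight of any directed path from i to j (possibly empty when i = j).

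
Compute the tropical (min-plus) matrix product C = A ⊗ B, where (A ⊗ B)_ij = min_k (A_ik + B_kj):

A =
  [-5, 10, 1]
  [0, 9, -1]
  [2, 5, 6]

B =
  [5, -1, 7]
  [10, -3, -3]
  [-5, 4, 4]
A ⊗ B =
  [-4, -6, 2]
  [-6, -1, 3]
  [1, 1, 2]

Apply the min-plus product entry-by-entry:
  C[0][0] = min over k of (A[0][0] + B[0][0] = -5 + 5 = 0, A[0][1] + B[1][0] = 10 + 10 = 20, A[0][2] + B[2][0] = 1 + -5 = -4) = -4 (attained at k = 2)
  C[0][1] = min over k of (A[0][0] + B[0][1] = -5 + -1 = -6, A[0][1] + B[1][1] = 10 + -3 = 7, A[0][2] + B[2][1] = 1 + 4 = 5) = -6 (attained at k = 0)
  C[0][2] = min over k of (A[0][0] + B[0][2] = -5 + 7 = 2, A[0][1] + B[1][2] = 10 + -3 = 7, A[0][2] + B[2][2] = 1 + 4 = 5) = 2 (attained at k = 0)
  C[1][0] = min over k of (A[1][0] + B[0][0] = 0 + 5 = 5, A[1][1] + B[1][0] = 9 + 10 = 19, A[1][2] + B[2][0] = -1 + -5 = -6) = -6 (attained at k = 2)
  C[1][1] = min over k of (A[1][0] + B[0][1] = 0 + -1 = -1, A[1][1] + B[1][1] = 9 + -3 = 6, A[1][2] + B[2][1] = -1 + 4 = 3) = -1 (attained at k = 0)
  C[1][2] = min over k of (A[1][0] + B[0][2] = 0 + 7 = 7, A[1][1] + B[1][2] = 9 + -3 = 6, A[1][2] + B[2][2] = -1 + 4 = 3) = 3 (attained at k = 2)
  C[2][0] = min over k of (A[2][0] + B[0][0] = 2 + 5 = 7, A[2][1] + B[1][0] = 5 + 10 = 15, A[2][2] + B[2][0] = 6 + -5 = 1) = 1 (attained at k = 2)
  C[2][1] = min over k of (A[2][0] + B[0][1] = 2 + -1 = 1, A[2][1] + B[1][1] = 5 + -3 = 2, A[2][2] + B[2][1] = 6 + 4 = 10) = 1 (attained at k = 0)
  C[2][2] = min over k of (A[2][0] + B[0][2] = 2 + 7 = 9, A[2][1] + B[1][2] = 5 + -3 = 2, A[2][2] + B[2][2] = 6 + 4 = 10) = 2 (attained at k = 1)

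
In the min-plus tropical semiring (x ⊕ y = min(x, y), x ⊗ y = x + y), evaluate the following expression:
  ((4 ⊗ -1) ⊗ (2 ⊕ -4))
((4 ⊗ -1) ⊗ (2 ⊕ -4)) = -1

Expand innermost to outermost. Recall ⊕ takes the minimum of its arguments and ⊗ takes their sum. Working out the expression ((4 ⊗ -1) ⊗ (2 ⊕ -4)) gives -1.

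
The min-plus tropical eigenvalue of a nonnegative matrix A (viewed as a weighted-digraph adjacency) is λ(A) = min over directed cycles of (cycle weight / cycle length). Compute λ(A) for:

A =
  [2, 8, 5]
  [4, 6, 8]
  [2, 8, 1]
λ(A) = 1

Enumerate directed cycles and compute their means (weight / length). Sample:
  cycle 0 → 0: weight = 2, length = 1, mean = 2/1 ≈ 2.000
  cycle 1 → 1: weight = 6, length = 1, mean = 6/1 ≈ 6.000
  cycle 2 → 2: weight = 1, length = 1, mean = 1/1 ≈ 1.000
  cycle 0 → 1 → 0: weight = 12, length = 2, mean = 12/2 ≈ 6.000
  cycle 0 → 2 → 0: weight = 7, length = 2, mean = 7/2 ≈ 3.500
  cycle 1 → 0 → 1: weight = 12, length = 2, mean = 12/2 ≈ 6.000
Minimum mean = 1.000, attained e.g. along the cycle 2 → 2 with weight 1 and length 1. So λ(A) = 1/1 = 1.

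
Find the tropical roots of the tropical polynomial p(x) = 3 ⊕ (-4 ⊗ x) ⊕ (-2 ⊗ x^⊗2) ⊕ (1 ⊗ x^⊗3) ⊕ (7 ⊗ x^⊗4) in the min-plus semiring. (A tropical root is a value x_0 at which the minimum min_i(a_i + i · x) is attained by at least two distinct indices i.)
Roots: {-6, -3, -2, 7}

Each tropical root is a break point of the lower envelope of the lines y = a_i + i · x (there are 5 lines, with slopes 0, 1, ..., 4). Only the lines that attain the minimum somewhere contribute to roots; other lines are dominated. Here the surviving (envelope) indices are i = 4, i = 3, i = 2, i = 1, i = 0.
Intersections between consecutive envelope lines give the roots: for adjacent envelope indices i < j the intersection is x = (a_i − a_j) / (j − i). Reading off the sorted break points: {-6, -3, -2, 7}.
Verification: at each break x_0, at least two indices attain the minimum of min_i(a_i + i · x_0).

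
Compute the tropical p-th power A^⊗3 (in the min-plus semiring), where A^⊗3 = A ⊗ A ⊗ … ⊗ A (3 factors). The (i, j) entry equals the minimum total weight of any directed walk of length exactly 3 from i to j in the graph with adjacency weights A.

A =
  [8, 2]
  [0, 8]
A^⊗3 =
  [10, 4]
  [2, 10]

Each entry (A^⊗3)_ij equals the minimum over all length-3 walks i = v_0 → v_1 → … → v_3 = j of Σ_t A[v_t][v_{t+1}]. For example, for (i, j) = (0, 1) we minimise over 4 possible intermediate vertex sequences; the minimum is 4, attained along the walk 0 → 1 → 0 → 1.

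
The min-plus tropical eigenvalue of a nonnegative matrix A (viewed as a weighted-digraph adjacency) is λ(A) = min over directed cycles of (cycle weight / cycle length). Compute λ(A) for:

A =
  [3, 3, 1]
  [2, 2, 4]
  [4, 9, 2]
λ(A) = 2

Enumerate directed cycles and compute their means (weight / length). Sample:
  cycle 0 → 0: weight = 3, length = 1, mean = 3/1 ≈ 3.000
  cycle 1 → 1: weight = 2, length = 1, mean = 2/1 ≈ 2.000
  cycle 2 → 2: weight = 2, length = 1, mean = 2/1 ≈ 2.000
  cycle 0 → 1 → 0: weight = 5, length = 2, mean = 5/2 ≈ 2.500
  cycle 0 → 2 → 0: weight = 5, length = 2, mean = 5/2 ≈ 2.500
  cycle 1 → 0 → 1: weight = 5, length = 2, mean = 5/2 ≈ 2.500
Minimum mean = 2.000, attained e.g. along the cycle 1 → 1 with weight 2 and length 1. So λ(A) = 2/1 = 2.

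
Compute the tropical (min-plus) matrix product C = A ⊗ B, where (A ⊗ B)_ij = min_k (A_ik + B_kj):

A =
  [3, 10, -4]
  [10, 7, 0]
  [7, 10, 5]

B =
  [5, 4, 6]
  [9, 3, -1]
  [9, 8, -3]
A ⊗ B =
  [5, 4, -7]
  [9, 8, -3]
  [12, 11, 2]

Apply the min-plus product entry-by-entry:
  C[0][0] = min over k of (A[0][0] + B[0][0] = 3 + 5 = 8, A[0][1] + B[1][0] = 10 + 9 = 19, A[0][2] + B[2][0] = -4 + 9 = 5) = 5 (attained at k = 2)
  C[0][1] = min over k of (A[0][0] + B[0][1] = 3 + 4 = 7, A[0][1] + B[1][1] = 10 + 3 = 13, A[0][2] + B[2][1] = -4 + 8 = 4) = 4 (attained at k = 2)
  C[0][2] = min over k of (A[0][0] + B[0][2] = 3 + 6 = 9, A[0][1] + B[1][2] = 10 + -1 = 9, A[0][2] + B[2][2] = -4 + -3 = -7) = -7 (attained at k = 2)
  C[1][0] = min over k of (A[1][0] + B[0][0] = 10 + 5 = 15, A[1][1] + B[1][0] = 7 + 9 = 16, A[1][2] + B[2][0] = 0 + 9 = 9) = 9 (attained at k = 2)
  C[1][1] = min over k of (A[1][0] + B[0][1] = 10 + 4 = 14, A[1][1] + B[1][1] = 7 + 3 = 10, A[1][2] + B[2][1] = 0 + 8 = 8) = 8 (attained at k = 2)
  C[1][2] = min over k of (A[1][0] + B[0][2] = 10 + 6 = 16, A[1][1] + B[1][2] = 7 + -1 = 6, A[1][2] + B[2][2] = 0 + -3 = -3) = -3 (attained at k = 2)
  C[2][0] = min over k of (A[2][0] + B[0][0] = 7 + 5 = 12, A[2][1] + B[1][0] = 10 + 9 = 19, A[2][2] + B[2][0] = 5 + 9 = 14) = 12 (attained at k = 0)
  C[2][1] = min over k of (A[2][0] + B[0][1] = 7 + 4 = 11, A[2][1] + B[1][1] = 10 + 3 = 13, A[2][2] + B[2][1] = 5 + 8 = 13) = 11 (attained at k = 0)
  C[2][2] = min over k of (A[2][0] + B[0][2] = 7 + 6 = 13, A[2][1] + B[1][2] = 10 + -1 = 9, A[2][2] + B[2][2] = 5 + -3 = 2) = 2 (attained at k = 2)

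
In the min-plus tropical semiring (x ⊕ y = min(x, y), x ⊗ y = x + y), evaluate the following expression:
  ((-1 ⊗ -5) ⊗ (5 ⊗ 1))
((-1 ⊗ -5) ⊗ (5 ⊗ 1)) = 0

Expand innermost to outermost. Recall ⊕ takes the minimum of its arguments and ⊗ takes their sum. Working out the expression ((-1 ⊗ -5) ⊗ (5 ⊗ 1)) gives 0.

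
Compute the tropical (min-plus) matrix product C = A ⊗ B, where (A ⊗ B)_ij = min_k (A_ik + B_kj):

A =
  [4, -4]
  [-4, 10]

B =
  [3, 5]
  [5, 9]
A ⊗ B =
  [1, 5]
  [-1, 1]

Apply the min-plus product entry-by-entry:
  C[0][0] = min over k of (A[0][0] + B[0][0] = 4 + 3 = 7, A[0][1] + B[1][0] = -4 + 5 = 1) = 1 (attained at k = 1)
  C[0][1] = min over k of (A[0][0] + B[0][1] = 4 + 5 = 9, A[0][1] + B[1][1] = -4 + 9 = 5) = 5 (attained at k = 1)
  C[1][0] = min over k of (A[1][0] + B[0][0] = -4 + 3 = -1, A[1][1] + B[1][0] = 10 + 5 = 15) = -1 (attained at k = 0)
  C[1][1] = min over k of (A[1][0] + B[0][1] = -4 + 5 = 1, A[1][1] + B[1][1] = 10 + 9 = 19) = 1 (attained at k = 0)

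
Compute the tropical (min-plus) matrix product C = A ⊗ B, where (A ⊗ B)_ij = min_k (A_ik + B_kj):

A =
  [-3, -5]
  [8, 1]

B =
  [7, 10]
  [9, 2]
A ⊗ B =
  [4, -3]
  [10, 3]

Apply the min-plus product entry-by-entry:
  C[0][0] = min over k of (A[0][0] + B[0][0] = -3 + 7 = 4, A[0][1] + B[1][0] = -5 + 9 = 4) = 4 (attained at k = 0)
  C[0][1] = min over k of (A[0][0] + B[0][1] = -3 + 10 = 7, A[0][1] + B[1][1] = -5 + 2 = -3) = -3 (attained at k = 1)
  C[1][0] = min over k of (A[1][0] + B[0][0] = 8 + 7 = 15, A[1][1] + B[1][0] = 1 + 9 = 10) = 10 (attained at k = 1)
  C[1][1] = min over k of (A[1][0] + B[0][1] = 8 + 10 = 18, A[1][1] + B[1][1] = 1 + 2 = 3) = 3 (attained at k = 1)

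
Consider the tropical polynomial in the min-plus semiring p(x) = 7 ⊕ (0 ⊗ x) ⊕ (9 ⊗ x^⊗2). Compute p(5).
p(5) = 5

A tropical monomial a ⊗ x^⊗i evaluates to a + i · x. Evaluating each term at x = 5:
  Term 0 contributes 7 + 0 · 5 = 7
  Term 1 contributes 0 + 1 · 5 = 5
  Term 2 contributes 9 + 2 · 5 = 19
p(5) = ⊕ of these = min[7, 5, 19] = 5.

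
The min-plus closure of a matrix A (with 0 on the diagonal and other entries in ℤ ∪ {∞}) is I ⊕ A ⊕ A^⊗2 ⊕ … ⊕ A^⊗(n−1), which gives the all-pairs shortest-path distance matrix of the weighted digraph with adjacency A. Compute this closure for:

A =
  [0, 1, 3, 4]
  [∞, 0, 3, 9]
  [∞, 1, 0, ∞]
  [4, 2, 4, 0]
Closure =
  [0, 1, 3, 4]
  [13, 0, 3, 9]
  [14, 1, 0, 10]
  [4, 2, 4, 0]

This is the Floyd-Warshall all-pairs shortest-path computation. For each intermediate vertex k = 0, 1, …, 3, update dist[i][j] ← min(dist[i][j], dist[i][k] + dist[k][j]). The final matrix gives, for each (i, j), the minimum total weight of any directed path from i to j (possibly empty when i = j).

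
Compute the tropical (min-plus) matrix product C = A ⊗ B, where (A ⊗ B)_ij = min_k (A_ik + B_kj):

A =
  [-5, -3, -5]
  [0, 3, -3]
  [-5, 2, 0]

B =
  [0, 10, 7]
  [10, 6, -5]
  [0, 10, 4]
A ⊗ B =
  [-5, 3, -8]
  [-3, 7, -2]
  [-5, 5, -3]

Apply the min-plus product entry-by-entry:
  C[0][0] = min over k of (A[0][0] + B[0][0] = -5 + 0 = -5, A[0][1] + B[1][0] = -3 + 10 = 7, A[0][2] + B[2][0] = -5 + 0 = -5) = -5 (attained at k = 0)
  C[0][1] = min over k of (A[0][0] + B[0][1] = -5 + 10 = 5, A[0][1] + B[1][1] = -3 + 6 = 3, A[0][2] + B[2][1] = -5 + 10 = 5) = 3 (attained at k = 1)
  C[0][2] = min over k of (A[0][0] + B[0][2] = -5 + 7 = 2, A[0][1] + B[1][2] = -3 + -5 = -8, A[0][2] + B[2][2] = -5 + 4 = -1) = -8 (attained at k = 1)
  C[1][0] = min over k of (A[1][0] + B[0][0] = 0 + 0 = 0, A[1][1] + B[1][0] = 3 + 10 = 13, A[1][2] + B[2][0] = -3 + 0 = -3) = -3 (attained at k = 2)
  C[1][1] = min over k of (A[1][0] + B[0][1] = 0 + 10 = 10, A[1][1] + B[1][1] = 3 + 6 = 9, A[1][2] + B[2][1] = -3 + 10 = 7) = 7 (attained at k = 2)
  C[1][2] = min over k of (A[1][0] + B[0][2] = 0 + 7 = 7, A[1][1] + B[1][2] = 3 + -5 = -2, A[1][2] + B[2][2] = -3 + 4 = 1) = -2 (attained at k = 1)
  C[2][0] = min over k of (A[2][0] + B[0][0] = -5 + 0 = -5, A[2][1] + B[1][0] = 2 + 10 = 12, A[2][2] + B[2][0] = 0 + 0 = 0) = -5 (attained at k = 0)
  C[2][1] = min over k of (A[2][0] + B[0][1] = -5 + 10 = 5, A[2][1] + B[1][1] = 2 + 6 = 8, A[2][2] + B[2][1] = 0 + 10 = 10) = 5 (attained at k = 0)
  C[2][2] = min over k of (A[2][0] + B[0][2] = -5 + 7 = 2, A[2][1] + B[1][2] = 2 + -5 = -3, A[2][2] + B[2][2] = 0 + 4 = 4) = -3 (attained at k = 1)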